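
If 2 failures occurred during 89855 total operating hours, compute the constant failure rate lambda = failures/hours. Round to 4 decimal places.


failures = 2
total_hours = 89855
lambda = 2 / 89855
lambda = 0.0

0.0


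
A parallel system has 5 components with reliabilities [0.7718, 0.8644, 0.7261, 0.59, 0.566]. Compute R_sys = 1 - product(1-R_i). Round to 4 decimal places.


Components: [0.7718, 0.8644, 0.7261, 0.59, 0.566]
(1 - 0.7718) = 0.2282, running product = 0.2282
(1 - 0.8644) = 0.1356, running product = 0.0309
(1 - 0.7261) = 0.2739, running product = 0.0085
(1 - 0.59) = 0.41, running product = 0.0035
(1 - 0.566) = 0.434, running product = 0.0015
Product of (1-R_i) = 0.0015
R_sys = 1 - 0.0015 = 0.9985

0.9985


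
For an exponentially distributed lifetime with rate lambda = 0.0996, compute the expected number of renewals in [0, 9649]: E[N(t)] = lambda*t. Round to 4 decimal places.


lambda = 0.0996
t = 9649
E[N(t)] = lambda * t
E[N(t)] = 0.0996 * 9649
E[N(t)] = 961.0404

961.0404


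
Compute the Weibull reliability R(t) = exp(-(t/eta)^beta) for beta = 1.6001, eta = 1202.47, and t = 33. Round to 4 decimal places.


beta = 1.6001, eta = 1202.47, t = 33
t/eta = 33 / 1202.47 = 0.0274
(t/eta)^beta = 0.0274^1.6001 = 0.0032
R(t) = exp(-0.0032)
R(t) = 0.9968

0.9968


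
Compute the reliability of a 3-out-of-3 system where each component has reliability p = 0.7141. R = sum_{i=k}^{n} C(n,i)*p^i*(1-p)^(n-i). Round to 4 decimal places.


k = 3, n = 3, p = 0.7141
i=3: C(3,3)=1 * 0.7141^3 * 0.2859^0 = 0.3641
R = sum of terms = 0.3641

0.3641


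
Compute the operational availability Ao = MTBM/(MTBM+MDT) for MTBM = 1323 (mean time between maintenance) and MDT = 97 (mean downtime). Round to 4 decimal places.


MTBM = 1323
MDT = 97
MTBM + MDT = 1420
Ao = 1323 / 1420
Ao = 0.9317

0.9317


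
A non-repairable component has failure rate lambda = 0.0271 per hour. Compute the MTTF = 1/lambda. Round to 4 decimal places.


lambda = 0.0271
MTTF = 1 / 0.0271
MTTF = 36.9004

36.9004


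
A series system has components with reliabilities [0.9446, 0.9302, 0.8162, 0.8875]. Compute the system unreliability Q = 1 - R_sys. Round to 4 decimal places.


Components: [0.9446, 0.9302, 0.8162, 0.8875]
After component 1: product = 0.9446
After component 2: product = 0.8787
After component 3: product = 0.7172
After component 4: product = 0.6365
R_sys = 0.6365
Q = 1 - 0.6365 = 0.3635

0.3635


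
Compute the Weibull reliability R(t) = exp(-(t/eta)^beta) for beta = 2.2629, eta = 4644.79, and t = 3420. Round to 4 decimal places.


beta = 2.2629, eta = 4644.79, t = 3420
t/eta = 3420 / 4644.79 = 0.7363
(t/eta)^beta = 0.7363^2.2629 = 0.5002
R(t) = exp(-0.5002)
R(t) = 0.6064

0.6064


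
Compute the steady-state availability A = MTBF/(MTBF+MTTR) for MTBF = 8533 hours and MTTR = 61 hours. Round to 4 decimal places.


MTBF = 8533
MTTR = 61
MTBF + MTTR = 8594
A = 8533 / 8594
A = 0.9929

0.9929


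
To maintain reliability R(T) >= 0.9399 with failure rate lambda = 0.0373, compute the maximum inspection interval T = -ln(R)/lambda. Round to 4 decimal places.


R_target = 0.9399
lambda = 0.0373
-ln(0.9399) = 0.062
T = 0.062 / 0.0373
T = 1.6617

1.6617


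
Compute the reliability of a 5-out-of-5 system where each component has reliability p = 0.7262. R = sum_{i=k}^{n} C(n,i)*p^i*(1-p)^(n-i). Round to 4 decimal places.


k = 5, n = 5, p = 0.7262
i=5: C(5,5)=1 * 0.7262^5 * 0.2738^0 = 0.202
R = sum of terms = 0.202

0.202


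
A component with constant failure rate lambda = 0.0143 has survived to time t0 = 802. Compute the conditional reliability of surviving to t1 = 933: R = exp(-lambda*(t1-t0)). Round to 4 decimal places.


lambda = 0.0143
t0 = 802, t1 = 933
t1 - t0 = 131
lambda * (t1-t0) = 0.0143 * 131 = 1.8733
R = exp(-1.8733)
R = 0.1536

0.1536


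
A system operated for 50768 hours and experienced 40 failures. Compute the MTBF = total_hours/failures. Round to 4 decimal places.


total_hours = 50768
failures = 40
MTBF = 50768 / 40
MTBF = 1269.2

1269.2


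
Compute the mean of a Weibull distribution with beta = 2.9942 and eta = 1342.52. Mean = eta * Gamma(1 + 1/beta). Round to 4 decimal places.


beta = 2.9942, eta = 1342.52
1/beta = 0.334
1 + 1/beta = 1.334
Gamma(1.334) = 0.8929
Mean = 1342.52 * 0.8929
Mean = 1198.7409

1198.7409


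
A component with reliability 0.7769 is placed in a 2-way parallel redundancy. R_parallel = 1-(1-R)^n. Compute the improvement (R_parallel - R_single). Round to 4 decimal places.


R_single = 0.7769, n = 2
1 - R_single = 0.2231
(1 - R_single)^n = 0.2231^2 = 0.0498
R_parallel = 1 - 0.0498 = 0.9502
Improvement = 0.9502 - 0.7769
Improvement = 0.1733

0.1733


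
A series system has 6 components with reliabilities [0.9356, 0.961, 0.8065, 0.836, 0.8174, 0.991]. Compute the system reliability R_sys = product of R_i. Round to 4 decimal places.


Components: [0.9356, 0.961, 0.8065, 0.836, 0.8174, 0.991]
After component 1 (R=0.9356): product = 0.9356
After component 2 (R=0.961): product = 0.8991
After component 3 (R=0.8065): product = 0.7251
After component 4 (R=0.836): product = 0.6062
After component 5 (R=0.8174): product = 0.4955
After component 6 (R=0.991): product = 0.4911
R_sys = 0.4911

0.4911


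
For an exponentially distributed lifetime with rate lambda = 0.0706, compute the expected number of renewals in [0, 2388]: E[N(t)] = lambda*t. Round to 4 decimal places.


lambda = 0.0706
t = 2388
E[N(t)] = lambda * t
E[N(t)] = 0.0706 * 2388
E[N(t)] = 168.5928

168.5928


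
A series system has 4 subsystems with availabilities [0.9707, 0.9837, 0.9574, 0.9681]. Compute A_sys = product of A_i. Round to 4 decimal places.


Subsystems: [0.9707, 0.9837, 0.9574, 0.9681]
After subsystem 1 (A=0.9707): product = 0.9707
After subsystem 2 (A=0.9837): product = 0.9549
After subsystem 3 (A=0.9574): product = 0.9142
After subsystem 4 (A=0.9681): product = 0.885
A_sys = 0.885

0.885


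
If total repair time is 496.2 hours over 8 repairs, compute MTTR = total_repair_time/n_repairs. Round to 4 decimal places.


total_repair_time = 496.2
n_repairs = 8
MTTR = 496.2 / 8
MTTR = 62.025

62.025


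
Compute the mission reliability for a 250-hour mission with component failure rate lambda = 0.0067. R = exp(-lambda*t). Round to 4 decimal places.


lambda = 0.0067
mission_time = 250
lambda * t = 0.0067 * 250 = 1.675
R = exp(-1.675)
R = 0.1873

0.1873


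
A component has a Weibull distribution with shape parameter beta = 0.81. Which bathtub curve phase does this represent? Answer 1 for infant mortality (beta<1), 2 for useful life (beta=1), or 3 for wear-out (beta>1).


beta = 0.81
Compare beta to 1:
beta < 1 => infant mortality (phase 1)
beta = 1 => useful life (phase 2)
beta > 1 => wear-out (phase 3)
Since beta = 0.81, this is infant mortality (decreasing failure rate)
Phase = 1

1


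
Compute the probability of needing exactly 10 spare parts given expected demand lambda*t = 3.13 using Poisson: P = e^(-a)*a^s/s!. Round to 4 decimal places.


a = 3.13, s = 10
e^(-a) = e^(-3.13) = 0.0437
a^s = 3.13^10 = 90249.203
s! = 3628800
P = 0.0437 * 90249.203 / 3628800
P = 0.0011

0.0011


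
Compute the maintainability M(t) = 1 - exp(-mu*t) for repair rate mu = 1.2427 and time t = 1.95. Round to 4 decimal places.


mu = 1.2427, t = 1.95
mu * t = 1.2427 * 1.95 = 2.4233
exp(-2.4233) = 0.0886
M(t) = 1 - 0.0886
M(t) = 0.9114

0.9114


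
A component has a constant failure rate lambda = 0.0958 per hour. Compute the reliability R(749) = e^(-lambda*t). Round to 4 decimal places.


lambda = 0.0958
t = 749
lambda * t = 71.7542
R(t) = e^(-71.7542)
R(t) = 0.0

0.0


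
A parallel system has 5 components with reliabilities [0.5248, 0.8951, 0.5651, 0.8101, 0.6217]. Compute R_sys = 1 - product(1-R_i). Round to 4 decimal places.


Components: [0.5248, 0.8951, 0.5651, 0.8101, 0.6217]
(1 - 0.5248) = 0.4752, running product = 0.4752
(1 - 0.8951) = 0.1049, running product = 0.0498
(1 - 0.5651) = 0.4349, running product = 0.0217
(1 - 0.8101) = 0.1899, running product = 0.0041
(1 - 0.6217) = 0.3783, running product = 0.0016
Product of (1-R_i) = 0.0016
R_sys = 1 - 0.0016 = 0.9984

0.9984


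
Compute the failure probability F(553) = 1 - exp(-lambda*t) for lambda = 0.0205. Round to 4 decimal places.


lambda = 0.0205, t = 553
lambda * t = 11.3365
exp(-11.3365) = 0.0
F(t) = 1 - 0.0
F(t) = 1.0

1.0


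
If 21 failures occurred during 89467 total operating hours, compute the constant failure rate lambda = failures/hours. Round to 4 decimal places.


failures = 21
total_hours = 89467
lambda = 21 / 89467
lambda = 0.0002

0.0002


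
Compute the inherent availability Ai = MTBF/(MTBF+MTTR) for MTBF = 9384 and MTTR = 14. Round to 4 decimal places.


MTBF = 9384
MTTR = 14
MTBF + MTTR = 9398
Ai = 9384 / 9398
Ai = 0.9985

0.9985


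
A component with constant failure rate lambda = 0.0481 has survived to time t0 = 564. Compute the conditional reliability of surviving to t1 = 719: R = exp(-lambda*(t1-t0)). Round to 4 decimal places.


lambda = 0.0481
t0 = 564, t1 = 719
t1 - t0 = 155
lambda * (t1-t0) = 0.0481 * 155 = 7.4555
R = exp(-7.4555)
R = 0.0006

0.0006


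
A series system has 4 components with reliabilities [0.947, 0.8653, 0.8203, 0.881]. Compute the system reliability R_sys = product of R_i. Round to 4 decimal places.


Components: [0.947, 0.8653, 0.8203, 0.881]
After component 1 (R=0.947): product = 0.947
After component 2 (R=0.8653): product = 0.8194
After component 3 (R=0.8203): product = 0.6722
After component 4 (R=0.881): product = 0.5922
R_sys = 0.5922

0.5922


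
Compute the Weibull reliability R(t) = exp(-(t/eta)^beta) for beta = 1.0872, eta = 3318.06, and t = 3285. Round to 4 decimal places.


beta = 1.0872, eta = 3318.06, t = 3285
t/eta = 3285 / 3318.06 = 0.99
(t/eta)^beta = 0.99^1.0872 = 0.9892
R(t) = exp(-0.9892)
R(t) = 0.3719

0.3719


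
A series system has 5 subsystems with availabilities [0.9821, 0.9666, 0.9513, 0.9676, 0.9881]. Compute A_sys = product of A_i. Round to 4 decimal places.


Subsystems: [0.9821, 0.9666, 0.9513, 0.9676, 0.9881]
After subsystem 1 (A=0.9821): product = 0.9821
After subsystem 2 (A=0.9666): product = 0.9493
After subsystem 3 (A=0.9513): product = 0.9031
After subsystem 4 (A=0.9676): product = 0.8738
After subsystem 5 (A=0.9881): product = 0.8634
A_sys = 0.8634

0.8634


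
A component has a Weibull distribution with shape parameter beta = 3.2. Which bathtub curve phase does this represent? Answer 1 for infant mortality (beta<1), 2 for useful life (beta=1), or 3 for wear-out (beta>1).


beta = 3.2
Compare beta to 1:
beta < 1 => infant mortality (phase 1)
beta = 1 => useful life (phase 2)
beta > 1 => wear-out (phase 3)
Since beta = 3.2, this is wear-out (increasing failure rate)
Phase = 3

3


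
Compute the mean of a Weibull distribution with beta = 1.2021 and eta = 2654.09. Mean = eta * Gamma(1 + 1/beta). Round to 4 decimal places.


beta = 1.2021, eta = 2654.09
1/beta = 0.8319
1 + 1/beta = 1.8319
Gamma(1.8319) = 0.9402
Mean = 2654.09 * 0.9402
Mean = 2495.4634

2495.4634


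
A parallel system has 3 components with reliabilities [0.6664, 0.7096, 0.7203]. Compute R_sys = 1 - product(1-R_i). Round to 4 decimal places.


Components: [0.6664, 0.7096, 0.7203]
(1 - 0.6664) = 0.3336, running product = 0.3336
(1 - 0.7096) = 0.2904, running product = 0.0969
(1 - 0.7203) = 0.2797, running product = 0.0271
Product of (1-R_i) = 0.0271
R_sys = 1 - 0.0271 = 0.9729

0.9729


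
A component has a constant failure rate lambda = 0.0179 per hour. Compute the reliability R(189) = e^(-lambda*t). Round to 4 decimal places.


lambda = 0.0179
t = 189
lambda * t = 3.3831
R(t) = e^(-3.3831)
R(t) = 0.0339

0.0339


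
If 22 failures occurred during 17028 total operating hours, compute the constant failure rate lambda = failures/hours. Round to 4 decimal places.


failures = 22
total_hours = 17028
lambda = 22 / 17028
lambda = 0.0013

0.0013


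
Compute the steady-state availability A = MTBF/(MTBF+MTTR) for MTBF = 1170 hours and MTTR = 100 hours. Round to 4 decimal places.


MTBF = 1170
MTTR = 100
MTBF + MTTR = 1270
A = 1170 / 1270
A = 0.9213

0.9213


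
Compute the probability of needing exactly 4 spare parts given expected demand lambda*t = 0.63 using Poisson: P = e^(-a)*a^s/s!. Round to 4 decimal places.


a = 0.63, s = 4
e^(-a) = e^(-0.63) = 0.5326
a^s = 0.63^4 = 0.1575
s! = 24
P = 0.5326 * 0.1575 / 24
P = 0.0035

0.0035


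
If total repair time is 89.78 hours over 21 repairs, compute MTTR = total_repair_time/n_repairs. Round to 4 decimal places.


total_repair_time = 89.78
n_repairs = 21
MTTR = 89.78 / 21
MTTR = 4.2752

4.2752


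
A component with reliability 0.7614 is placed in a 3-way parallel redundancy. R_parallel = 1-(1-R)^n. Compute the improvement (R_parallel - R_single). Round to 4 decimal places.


R_single = 0.7614, n = 3
1 - R_single = 0.2386
(1 - R_single)^n = 0.2386^3 = 0.0136
R_parallel = 1 - 0.0136 = 0.9864
Improvement = 0.9864 - 0.7614
Improvement = 0.225

0.225


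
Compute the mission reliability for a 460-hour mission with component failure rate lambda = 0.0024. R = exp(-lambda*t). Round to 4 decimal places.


lambda = 0.0024
mission_time = 460
lambda * t = 0.0024 * 460 = 1.104
R = exp(-1.104)
R = 0.3315

0.3315


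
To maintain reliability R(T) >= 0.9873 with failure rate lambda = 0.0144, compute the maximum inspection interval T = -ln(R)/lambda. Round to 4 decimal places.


R_target = 0.9873
lambda = 0.0144
-ln(0.9873) = 0.0128
T = 0.0128 / 0.0144
T = 0.8876

0.8876


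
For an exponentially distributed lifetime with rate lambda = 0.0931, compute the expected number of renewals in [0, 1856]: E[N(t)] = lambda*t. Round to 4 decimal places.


lambda = 0.0931
t = 1856
E[N(t)] = lambda * t
E[N(t)] = 0.0931 * 1856
E[N(t)] = 172.7936

172.7936


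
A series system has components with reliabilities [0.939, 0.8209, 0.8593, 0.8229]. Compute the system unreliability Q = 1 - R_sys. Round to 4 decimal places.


Components: [0.939, 0.8209, 0.8593, 0.8229]
After component 1: product = 0.939
After component 2: product = 0.7708
After component 3: product = 0.6624
After component 4: product = 0.5451
R_sys = 0.5451
Q = 1 - 0.5451 = 0.4549

0.4549


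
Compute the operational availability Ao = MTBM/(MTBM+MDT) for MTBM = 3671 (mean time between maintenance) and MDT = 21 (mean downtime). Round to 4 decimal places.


MTBM = 3671
MDT = 21
MTBM + MDT = 3692
Ao = 3671 / 3692
Ao = 0.9943

0.9943


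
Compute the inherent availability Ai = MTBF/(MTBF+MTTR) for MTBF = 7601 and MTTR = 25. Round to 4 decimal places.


MTBF = 7601
MTTR = 25
MTBF + MTTR = 7626
Ai = 7601 / 7626
Ai = 0.9967

0.9967


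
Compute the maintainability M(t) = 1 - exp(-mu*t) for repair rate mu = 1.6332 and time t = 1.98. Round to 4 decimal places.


mu = 1.6332, t = 1.98
mu * t = 1.6332 * 1.98 = 3.2337
exp(-3.2337) = 0.0394
M(t) = 1 - 0.0394
M(t) = 0.9606

0.9606


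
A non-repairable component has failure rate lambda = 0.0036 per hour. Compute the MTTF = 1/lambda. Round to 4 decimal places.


lambda = 0.0036
MTTF = 1 / 0.0036
MTTF = 277.7778

277.7778


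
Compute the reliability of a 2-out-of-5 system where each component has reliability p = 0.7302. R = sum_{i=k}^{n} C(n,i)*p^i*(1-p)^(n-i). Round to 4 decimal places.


k = 2, n = 5, p = 0.7302
i=2: C(5,2)=10 * 0.7302^2 * 0.2698^3 = 0.1047
i=3: C(5,3)=10 * 0.7302^3 * 0.2698^2 = 0.2834
i=4: C(5,4)=5 * 0.7302^4 * 0.2698^1 = 0.3835
i=5: C(5,5)=1 * 0.7302^5 * 0.2698^0 = 0.2076
R = sum of terms = 0.9792

0.9792


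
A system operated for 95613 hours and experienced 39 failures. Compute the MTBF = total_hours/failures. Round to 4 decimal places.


total_hours = 95613
failures = 39
MTBF = 95613 / 39
MTBF = 2451.6154

2451.6154


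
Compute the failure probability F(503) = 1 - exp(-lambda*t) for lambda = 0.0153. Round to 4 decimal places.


lambda = 0.0153, t = 503
lambda * t = 7.6959
exp(-7.6959) = 0.0005
F(t) = 1 - 0.0005
F(t) = 0.9995

0.9995


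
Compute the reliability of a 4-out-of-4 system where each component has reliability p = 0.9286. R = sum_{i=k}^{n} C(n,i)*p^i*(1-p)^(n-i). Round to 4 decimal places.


k = 4, n = 4, p = 0.9286
i=4: C(4,4)=1 * 0.9286^4 * 0.0714^0 = 0.7436
R = sum of terms = 0.7436

0.7436


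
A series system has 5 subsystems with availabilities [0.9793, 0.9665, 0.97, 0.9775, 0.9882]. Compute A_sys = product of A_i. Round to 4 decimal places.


Subsystems: [0.9793, 0.9665, 0.97, 0.9775, 0.9882]
After subsystem 1 (A=0.9793): product = 0.9793
After subsystem 2 (A=0.9665): product = 0.9465
After subsystem 3 (A=0.97): product = 0.9181
After subsystem 4 (A=0.9775): product = 0.8974
After subsystem 5 (A=0.9882): product = 0.8869
A_sys = 0.8869

0.8869


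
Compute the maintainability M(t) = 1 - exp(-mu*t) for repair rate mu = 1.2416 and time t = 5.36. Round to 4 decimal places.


mu = 1.2416, t = 5.36
mu * t = 1.2416 * 5.36 = 6.655
exp(-6.655) = 0.0013
M(t) = 1 - 0.0013
M(t) = 0.9987

0.9987


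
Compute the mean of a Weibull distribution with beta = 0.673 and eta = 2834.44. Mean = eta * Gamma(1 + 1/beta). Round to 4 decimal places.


beta = 0.673, eta = 2834.44
1/beta = 1.4859
1 + 1/beta = 2.4859
Gamma(2.4859) = 1.3163
Mean = 2834.44 * 1.3163
Mean = 3730.9039

3730.9039


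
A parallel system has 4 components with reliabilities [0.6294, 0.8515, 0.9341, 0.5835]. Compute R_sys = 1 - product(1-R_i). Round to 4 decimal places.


Components: [0.6294, 0.8515, 0.9341, 0.5835]
(1 - 0.6294) = 0.3706, running product = 0.3706
(1 - 0.8515) = 0.1485, running product = 0.055
(1 - 0.9341) = 0.0659, running product = 0.0036
(1 - 0.5835) = 0.4165, running product = 0.0015
Product of (1-R_i) = 0.0015
R_sys = 1 - 0.0015 = 0.9985

0.9985


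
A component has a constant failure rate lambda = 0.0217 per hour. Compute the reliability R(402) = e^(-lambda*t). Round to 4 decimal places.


lambda = 0.0217
t = 402
lambda * t = 8.7234
R(t) = e^(-8.7234)
R(t) = 0.0002

0.0002


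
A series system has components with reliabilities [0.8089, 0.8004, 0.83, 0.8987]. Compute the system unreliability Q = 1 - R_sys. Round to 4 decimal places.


Components: [0.8089, 0.8004, 0.83, 0.8987]
After component 1: product = 0.8089
After component 2: product = 0.6474
After component 3: product = 0.5374
After component 4: product = 0.4829
R_sys = 0.4829
Q = 1 - 0.4829 = 0.5171

0.5171


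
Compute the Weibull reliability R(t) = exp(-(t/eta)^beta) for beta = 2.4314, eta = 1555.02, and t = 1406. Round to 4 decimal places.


beta = 2.4314, eta = 1555.02, t = 1406
t/eta = 1406 / 1555.02 = 0.9042
(t/eta)^beta = 0.9042^2.4314 = 0.7828
R(t) = exp(-0.7828)
R(t) = 0.4571

0.4571


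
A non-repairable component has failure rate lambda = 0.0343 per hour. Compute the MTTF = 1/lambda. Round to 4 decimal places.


lambda = 0.0343
MTTF = 1 / 0.0343
MTTF = 29.1545

29.1545


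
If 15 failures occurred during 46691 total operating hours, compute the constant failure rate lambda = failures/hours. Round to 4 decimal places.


failures = 15
total_hours = 46691
lambda = 15 / 46691
lambda = 0.0003

0.0003


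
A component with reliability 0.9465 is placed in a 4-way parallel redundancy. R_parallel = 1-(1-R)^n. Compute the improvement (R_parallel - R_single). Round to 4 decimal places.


R_single = 0.9465, n = 4
1 - R_single = 0.0535
(1 - R_single)^n = 0.0535^4 = 0.0
R_parallel = 1 - 0.0 = 1.0
Improvement = 1.0 - 0.9465
Improvement = 0.0535

0.0535


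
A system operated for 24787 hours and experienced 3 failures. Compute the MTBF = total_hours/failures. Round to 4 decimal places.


total_hours = 24787
failures = 3
MTBF = 24787 / 3
MTBF = 8262.3333

8262.3333


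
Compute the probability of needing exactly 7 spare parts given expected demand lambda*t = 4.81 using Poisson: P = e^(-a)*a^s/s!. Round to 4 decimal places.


a = 4.81, s = 7
e^(-a) = e^(-4.81) = 0.0081
a^s = 4.81^7 = 59568.3451
s! = 5040
P = 0.0081 * 59568.3451 / 5040
P = 0.0963

0.0963


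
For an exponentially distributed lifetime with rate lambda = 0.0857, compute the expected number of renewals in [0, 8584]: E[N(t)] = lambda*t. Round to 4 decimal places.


lambda = 0.0857
t = 8584
E[N(t)] = lambda * t
E[N(t)] = 0.0857 * 8584
E[N(t)] = 735.6488

735.6488


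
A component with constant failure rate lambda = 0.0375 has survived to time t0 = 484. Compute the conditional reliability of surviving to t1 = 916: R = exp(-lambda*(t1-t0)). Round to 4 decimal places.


lambda = 0.0375
t0 = 484, t1 = 916
t1 - t0 = 432
lambda * (t1-t0) = 0.0375 * 432 = 16.2
R = exp(-16.2)
R = 0.0

0.0


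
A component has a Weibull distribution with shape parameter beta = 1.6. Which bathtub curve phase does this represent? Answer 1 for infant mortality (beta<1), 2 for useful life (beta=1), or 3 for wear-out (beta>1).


beta = 1.6
Compare beta to 1:
beta < 1 => infant mortality (phase 1)
beta = 1 => useful life (phase 2)
beta > 1 => wear-out (phase 3)
Since beta = 1.6, this is wear-out (increasing failure rate)
Phase = 3

3


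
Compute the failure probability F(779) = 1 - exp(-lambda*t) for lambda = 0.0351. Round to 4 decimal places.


lambda = 0.0351, t = 779
lambda * t = 27.3429
exp(-27.3429) = 0.0
F(t) = 1 - 0.0
F(t) = 1.0

1.0


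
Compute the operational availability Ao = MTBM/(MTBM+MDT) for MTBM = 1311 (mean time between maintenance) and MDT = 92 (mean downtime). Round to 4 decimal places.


MTBM = 1311
MDT = 92
MTBM + MDT = 1403
Ao = 1311 / 1403
Ao = 0.9344

0.9344


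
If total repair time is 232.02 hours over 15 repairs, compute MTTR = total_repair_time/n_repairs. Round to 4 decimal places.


total_repair_time = 232.02
n_repairs = 15
MTTR = 232.02 / 15
MTTR = 15.468

15.468


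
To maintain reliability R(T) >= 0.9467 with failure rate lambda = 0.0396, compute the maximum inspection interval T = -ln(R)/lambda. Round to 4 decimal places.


R_target = 0.9467
lambda = 0.0396
-ln(0.9467) = 0.0548
T = 0.0548 / 0.0396
T = 1.3832

1.3832


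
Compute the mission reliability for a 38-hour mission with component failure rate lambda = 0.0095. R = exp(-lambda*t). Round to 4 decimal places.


lambda = 0.0095
mission_time = 38
lambda * t = 0.0095 * 38 = 0.361
R = exp(-0.361)
R = 0.697

0.697


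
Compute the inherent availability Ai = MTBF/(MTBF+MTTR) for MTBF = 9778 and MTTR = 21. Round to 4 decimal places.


MTBF = 9778
MTTR = 21
MTBF + MTTR = 9799
Ai = 9778 / 9799
Ai = 0.9979

0.9979


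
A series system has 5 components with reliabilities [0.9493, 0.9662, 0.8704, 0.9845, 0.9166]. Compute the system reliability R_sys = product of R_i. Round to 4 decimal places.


Components: [0.9493, 0.9662, 0.8704, 0.9845, 0.9166]
After component 1 (R=0.9493): product = 0.9493
After component 2 (R=0.9662): product = 0.9172
After component 3 (R=0.8704): product = 0.7983
After component 4 (R=0.9845): product = 0.786
After component 5 (R=0.9166): product = 0.7204
R_sys = 0.7204

0.7204


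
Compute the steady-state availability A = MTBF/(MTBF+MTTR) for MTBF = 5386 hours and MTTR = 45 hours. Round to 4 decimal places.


MTBF = 5386
MTTR = 45
MTBF + MTTR = 5431
A = 5386 / 5431
A = 0.9917

0.9917


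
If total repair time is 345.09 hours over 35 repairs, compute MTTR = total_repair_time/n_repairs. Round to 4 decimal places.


total_repair_time = 345.09
n_repairs = 35
MTTR = 345.09 / 35
MTTR = 9.8597

9.8597


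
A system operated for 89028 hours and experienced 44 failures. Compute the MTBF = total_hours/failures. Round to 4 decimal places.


total_hours = 89028
failures = 44
MTBF = 89028 / 44
MTBF = 2023.3636

2023.3636


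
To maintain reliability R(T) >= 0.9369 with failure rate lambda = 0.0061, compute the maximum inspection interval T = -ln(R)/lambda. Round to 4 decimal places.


R_target = 0.9369
lambda = 0.0061
-ln(0.9369) = 0.0652
T = 0.0652 / 0.0061
T = 10.685

10.685


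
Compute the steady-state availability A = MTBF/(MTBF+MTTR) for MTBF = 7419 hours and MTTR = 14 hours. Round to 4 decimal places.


MTBF = 7419
MTTR = 14
MTBF + MTTR = 7433
A = 7419 / 7433
A = 0.9981

0.9981


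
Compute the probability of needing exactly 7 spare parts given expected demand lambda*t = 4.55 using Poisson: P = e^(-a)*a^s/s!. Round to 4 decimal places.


a = 4.55, s = 7
e^(-a) = e^(-4.55) = 0.0106
a^s = 4.55^7 = 40371.9546
s! = 5040
P = 0.0106 * 40371.9546 / 5040
P = 0.0846

0.0846


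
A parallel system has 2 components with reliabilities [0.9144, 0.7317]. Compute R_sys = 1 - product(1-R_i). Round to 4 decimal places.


Components: [0.9144, 0.7317]
(1 - 0.9144) = 0.0856, running product = 0.0856
(1 - 0.7317) = 0.2683, running product = 0.023
Product of (1-R_i) = 0.023
R_sys = 1 - 0.023 = 0.977

0.977


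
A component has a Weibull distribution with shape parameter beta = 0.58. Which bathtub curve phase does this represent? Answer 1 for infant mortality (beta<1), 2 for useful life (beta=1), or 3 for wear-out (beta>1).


beta = 0.58
Compare beta to 1:
beta < 1 => infant mortality (phase 1)
beta = 1 => useful life (phase 2)
beta > 1 => wear-out (phase 3)
Since beta = 0.58, this is infant mortality (decreasing failure rate)
Phase = 1

1


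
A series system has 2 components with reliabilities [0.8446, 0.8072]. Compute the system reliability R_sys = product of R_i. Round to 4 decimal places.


Components: [0.8446, 0.8072]
After component 1 (R=0.8446): product = 0.8446
After component 2 (R=0.8072): product = 0.6818
R_sys = 0.6818

0.6818


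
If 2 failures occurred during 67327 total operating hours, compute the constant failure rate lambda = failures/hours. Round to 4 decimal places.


failures = 2
total_hours = 67327
lambda = 2 / 67327
lambda = 0.0

0.0


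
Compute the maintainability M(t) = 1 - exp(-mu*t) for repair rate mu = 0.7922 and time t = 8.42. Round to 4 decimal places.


mu = 0.7922, t = 8.42
mu * t = 0.7922 * 8.42 = 6.6703
exp(-6.6703) = 0.0013
M(t) = 1 - 0.0013
M(t) = 0.9987

0.9987


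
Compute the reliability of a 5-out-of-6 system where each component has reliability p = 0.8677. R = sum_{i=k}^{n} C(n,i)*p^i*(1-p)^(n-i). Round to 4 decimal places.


k = 5, n = 6, p = 0.8677
i=5: C(6,5)=6 * 0.8677^5 * 0.1323^1 = 0.3904
i=6: C(6,6)=1 * 0.8677^6 * 0.1323^0 = 0.4268
R = sum of terms = 0.8172

0.8172


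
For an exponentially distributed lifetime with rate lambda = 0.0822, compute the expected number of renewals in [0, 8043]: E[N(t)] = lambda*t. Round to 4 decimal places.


lambda = 0.0822
t = 8043
E[N(t)] = lambda * t
E[N(t)] = 0.0822 * 8043
E[N(t)] = 661.1346

661.1346


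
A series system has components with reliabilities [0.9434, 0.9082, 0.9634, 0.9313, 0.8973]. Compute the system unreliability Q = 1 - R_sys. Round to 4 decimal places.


Components: [0.9434, 0.9082, 0.9634, 0.9313, 0.8973]
After component 1: product = 0.9434
After component 2: product = 0.8568
After component 3: product = 0.8254
After component 4: product = 0.7687
After component 5: product = 0.6898
R_sys = 0.6898
Q = 1 - 0.6898 = 0.3102

0.3102


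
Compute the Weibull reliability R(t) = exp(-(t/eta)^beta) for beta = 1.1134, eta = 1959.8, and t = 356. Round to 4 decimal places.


beta = 1.1134, eta = 1959.8, t = 356
t/eta = 356 / 1959.8 = 0.1817
(t/eta)^beta = 0.1817^1.1134 = 0.1497
R(t) = exp(-0.1497)
R(t) = 0.861

0.861


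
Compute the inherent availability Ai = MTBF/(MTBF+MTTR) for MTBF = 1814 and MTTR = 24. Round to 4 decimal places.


MTBF = 1814
MTTR = 24
MTBF + MTTR = 1838
Ai = 1814 / 1838
Ai = 0.9869

0.9869


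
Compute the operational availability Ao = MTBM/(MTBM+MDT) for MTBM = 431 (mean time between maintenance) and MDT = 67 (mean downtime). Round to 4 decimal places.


MTBM = 431
MDT = 67
MTBM + MDT = 498
Ao = 431 / 498
Ao = 0.8655

0.8655


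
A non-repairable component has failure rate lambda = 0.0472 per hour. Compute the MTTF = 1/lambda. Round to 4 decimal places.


lambda = 0.0472
MTTF = 1 / 0.0472
MTTF = 21.1864

21.1864


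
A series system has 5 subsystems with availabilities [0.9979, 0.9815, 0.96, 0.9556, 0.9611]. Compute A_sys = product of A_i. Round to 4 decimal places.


Subsystems: [0.9979, 0.9815, 0.96, 0.9556, 0.9611]
After subsystem 1 (A=0.9979): product = 0.9979
After subsystem 2 (A=0.9815): product = 0.9794
After subsystem 3 (A=0.96): product = 0.9403
After subsystem 4 (A=0.9556): product = 0.8985
After subsystem 5 (A=0.9611): product = 0.8636
A_sys = 0.8636

0.8636


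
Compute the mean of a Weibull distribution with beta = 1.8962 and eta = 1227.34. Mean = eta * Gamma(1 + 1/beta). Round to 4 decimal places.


beta = 1.8962, eta = 1227.34
1/beta = 0.5274
1 + 1/beta = 1.5274
Gamma(1.5274) = 0.8874
Mean = 1227.34 * 0.8874
Mean = 1089.1669

1089.1669


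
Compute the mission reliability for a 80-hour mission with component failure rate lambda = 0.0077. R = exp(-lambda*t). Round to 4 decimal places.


lambda = 0.0077
mission_time = 80
lambda * t = 0.0077 * 80 = 0.616
R = exp(-0.616)
R = 0.5401

0.5401


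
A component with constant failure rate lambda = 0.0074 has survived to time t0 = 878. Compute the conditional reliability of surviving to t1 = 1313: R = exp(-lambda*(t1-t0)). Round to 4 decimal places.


lambda = 0.0074
t0 = 878, t1 = 1313
t1 - t0 = 435
lambda * (t1-t0) = 0.0074 * 435 = 3.219
R = exp(-3.219)
R = 0.04

0.04


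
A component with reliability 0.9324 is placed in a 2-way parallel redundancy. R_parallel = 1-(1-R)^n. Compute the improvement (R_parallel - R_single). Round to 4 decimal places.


R_single = 0.9324, n = 2
1 - R_single = 0.0676
(1 - R_single)^n = 0.0676^2 = 0.0046
R_parallel = 1 - 0.0046 = 0.9954
Improvement = 0.9954 - 0.9324
Improvement = 0.063

0.063


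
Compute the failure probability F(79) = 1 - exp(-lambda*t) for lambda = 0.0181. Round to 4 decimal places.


lambda = 0.0181, t = 79
lambda * t = 1.4299
exp(-1.4299) = 0.2393
F(t) = 1 - 0.2393
F(t) = 0.7607

0.7607


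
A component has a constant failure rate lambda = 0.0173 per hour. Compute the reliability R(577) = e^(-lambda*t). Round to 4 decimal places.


lambda = 0.0173
t = 577
lambda * t = 9.9821
R(t) = e^(-9.9821)
R(t) = 0.0

0.0


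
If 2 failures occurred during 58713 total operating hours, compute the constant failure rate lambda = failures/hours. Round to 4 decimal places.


failures = 2
total_hours = 58713
lambda = 2 / 58713
lambda = 0.0

0.0


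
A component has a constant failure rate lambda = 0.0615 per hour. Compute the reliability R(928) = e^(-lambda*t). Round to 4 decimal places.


lambda = 0.0615
t = 928
lambda * t = 57.072
R(t) = e^(-57.072)
R(t) = 0.0

0.0


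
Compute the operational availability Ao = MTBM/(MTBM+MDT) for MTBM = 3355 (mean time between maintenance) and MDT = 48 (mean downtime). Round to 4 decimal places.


MTBM = 3355
MDT = 48
MTBM + MDT = 3403
Ao = 3355 / 3403
Ao = 0.9859

0.9859


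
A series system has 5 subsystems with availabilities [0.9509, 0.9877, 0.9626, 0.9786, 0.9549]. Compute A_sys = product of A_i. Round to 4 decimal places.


Subsystems: [0.9509, 0.9877, 0.9626, 0.9786, 0.9549]
After subsystem 1 (A=0.9509): product = 0.9509
After subsystem 2 (A=0.9877): product = 0.9392
After subsystem 3 (A=0.9626): product = 0.9041
After subsystem 4 (A=0.9786): product = 0.8847
After subsystem 5 (A=0.9549): product = 0.8448
A_sys = 0.8448

0.8448


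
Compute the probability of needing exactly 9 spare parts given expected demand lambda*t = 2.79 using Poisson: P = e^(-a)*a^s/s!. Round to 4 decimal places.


a = 2.79, s = 9
e^(-a) = e^(-2.79) = 0.0614
a^s = 2.79^9 = 10243.2513
s! = 362880
P = 0.0614 * 10243.2513 / 362880
P = 0.0017

0.0017


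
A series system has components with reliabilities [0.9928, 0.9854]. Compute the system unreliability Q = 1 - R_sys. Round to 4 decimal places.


Components: [0.9928, 0.9854]
After component 1: product = 0.9928
After component 2: product = 0.9783
R_sys = 0.9783
Q = 1 - 0.9783 = 0.0217

0.0217


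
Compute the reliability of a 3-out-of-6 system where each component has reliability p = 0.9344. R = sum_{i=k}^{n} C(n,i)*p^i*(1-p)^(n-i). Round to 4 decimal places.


k = 3, n = 6, p = 0.9344
i=3: C(6,3)=20 * 0.9344^3 * 0.0656^3 = 0.0046
i=4: C(6,4)=15 * 0.9344^4 * 0.0656^2 = 0.0492
i=5: C(6,5)=6 * 0.9344^5 * 0.0656^1 = 0.2804
i=6: C(6,6)=1 * 0.9344^6 * 0.0656^0 = 0.6656
R = sum of terms = 0.9998

0.9998


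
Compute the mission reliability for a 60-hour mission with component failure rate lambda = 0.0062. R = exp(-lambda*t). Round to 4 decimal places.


lambda = 0.0062
mission_time = 60
lambda * t = 0.0062 * 60 = 0.372
R = exp(-0.372)
R = 0.6894

0.6894


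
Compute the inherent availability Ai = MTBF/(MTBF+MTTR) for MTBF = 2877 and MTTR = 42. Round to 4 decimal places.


MTBF = 2877
MTTR = 42
MTBF + MTTR = 2919
Ai = 2877 / 2919
Ai = 0.9856

0.9856


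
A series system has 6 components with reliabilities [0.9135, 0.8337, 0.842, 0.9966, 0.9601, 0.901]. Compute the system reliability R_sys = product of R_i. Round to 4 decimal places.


Components: [0.9135, 0.8337, 0.842, 0.9966, 0.9601, 0.901]
After component 1 (R=0.9135): product = 0.9135
After component 2 (R=0.8337): product = 0.7616
After component 3 (R=0.842): product = 0.6413
After component 4 (R=0.9966): product = 0.6391
After component 5 (R=0.9601): product = 0.6136
After component 6 (R=0.901): product = 0.5528
R_sys = 0.5528

0.5528


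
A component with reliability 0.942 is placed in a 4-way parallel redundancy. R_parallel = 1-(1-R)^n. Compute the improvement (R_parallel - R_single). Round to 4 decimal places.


R_single = 0.942, n = 4
1 - R_single = 0.058
(1 - R_single)^n = 0.058^4 = 0.0
R_parallel = 1 - 0.0 = 1.0
Improvement = 1.0 - 0.942
Improvement = 0.058

0.058


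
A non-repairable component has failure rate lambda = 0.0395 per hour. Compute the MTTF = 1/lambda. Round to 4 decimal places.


lambda = 0.0395
MTTF = 1 / 0.0395
MTTF = 25.3165

25.3165


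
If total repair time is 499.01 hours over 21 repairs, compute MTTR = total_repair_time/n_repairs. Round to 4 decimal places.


total_repair_time = 499.01
n_repairs = 21
MTTR = 499.01 / 21
MTTR = 23.7624

23.7624


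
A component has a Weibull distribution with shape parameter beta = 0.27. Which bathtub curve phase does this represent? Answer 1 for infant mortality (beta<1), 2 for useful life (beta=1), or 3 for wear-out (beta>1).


beta = 0.27
Compare beta to 1:
beta < 1 => infant mortality (phase 1)
beta = 1 => useful life (phase 2)
beta > 1 => wear-out (phase 3)
Since beta = 0.27, this is infant mortality (decreasing failure rate)
Phase = 1

1


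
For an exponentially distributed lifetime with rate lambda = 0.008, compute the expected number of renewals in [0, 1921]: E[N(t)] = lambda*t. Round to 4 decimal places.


lambda = 0.008
t = 1921
E[N(t)] = lambda * t
E[N(t)] = 0.008 * 1921
E[N(t)] = 15.368

15.368


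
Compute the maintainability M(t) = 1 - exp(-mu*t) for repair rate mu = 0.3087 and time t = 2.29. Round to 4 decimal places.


mu = 0.3087, t = 2.29
mu * t = 0.3087 * 2.29 = 0.7069
exp(-0.7069) = 0.4932
M(t) = 1 - 0.4932
M(t) = 0.5068

0.5068


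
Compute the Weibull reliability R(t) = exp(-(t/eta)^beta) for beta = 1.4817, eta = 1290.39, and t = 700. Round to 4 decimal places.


beta = 1.4817, eta = 1290.39, t = 700
t/eta = 700 / 1290.39 = 0.5425
(t/eta)^beta = 0.5425^1.4817 = 0.404
R(t) = exp(-0.404)
R(t) = 0.6676

0.6676


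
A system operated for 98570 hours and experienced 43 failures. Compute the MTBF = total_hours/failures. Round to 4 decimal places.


total_hours = 98570
failures = 43
MTBF = 98570 / 43
MTBF = 2292.3256

2292.3256


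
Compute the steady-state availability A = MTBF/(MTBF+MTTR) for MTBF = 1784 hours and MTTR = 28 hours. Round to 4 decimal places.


MTBF = 1784
MTTR = 28
MTBF + MTTR = 1812
A = 1784 / 1812
A = 0.9845

0.9845


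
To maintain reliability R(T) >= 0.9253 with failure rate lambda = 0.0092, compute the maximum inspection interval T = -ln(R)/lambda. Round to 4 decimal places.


R_target = 0.9253
lambda = 0.0092
-ln(0.9253) = 0.0776
T = 0.0776 / 0.0092
T = 8.4388

8.4388


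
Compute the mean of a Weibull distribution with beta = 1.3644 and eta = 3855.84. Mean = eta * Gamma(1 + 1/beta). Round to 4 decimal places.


beta = 1.3644, eta = 3855.84
1/beta = 0.7329
1 + 1/beta = 1.7329
Gamma(1.7329) = 0.9153
Mean = 3855.84 * 0.9153
Mean = 3529.2082

3529.2082


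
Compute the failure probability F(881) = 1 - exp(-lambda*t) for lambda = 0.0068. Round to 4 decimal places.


lambda = 0.0068, t = 881
lambda * t = 5.9908
exp(-5.9908) = 0.0025
F(t) = 1 - 0.0025
F(t) = 0.9975

0.9975


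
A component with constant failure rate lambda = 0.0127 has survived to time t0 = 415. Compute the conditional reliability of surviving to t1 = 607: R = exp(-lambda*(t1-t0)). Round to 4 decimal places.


lambda = 0.0127
t0 = 415, t1 = 607
t1 - t0 = 192
lambda * (t1-t0) = 0.0127 * 192 = 2.4384
R = exp(-2.4384)
R = 0.0873

0.0873


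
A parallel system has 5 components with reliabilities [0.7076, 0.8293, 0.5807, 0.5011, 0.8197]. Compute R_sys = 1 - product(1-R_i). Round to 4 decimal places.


Components: [0.7076, 0.8293, 0.5807, 0.5011, 0.8197]
(1 - 0.7076) = 0.2924, running product = 0.2924
(1 - 0.8293) = 0.1707, running product = 0.0499
(1 - 0.5807) = 0.4193, running product = 0.0209
(1 - 0.5011) = 0.4989, running product = 0.0104
(1 - 0.8197) = 0.1803, running product = 0.0019
Product of (1-R_i) = 0.0019
R_sys = 1 - 0.0019 = 0.9981

0.9981


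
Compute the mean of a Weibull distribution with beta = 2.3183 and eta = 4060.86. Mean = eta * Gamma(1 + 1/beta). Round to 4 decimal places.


beta = 2.3183, eta = 4060.86
1/beta = 0.4314
1 + 1/beta = 1.4314
Gamma(1.4314) = 0.886
Mean = 4060.86 * 0.886
Mean = 3597.9214

3597.9214


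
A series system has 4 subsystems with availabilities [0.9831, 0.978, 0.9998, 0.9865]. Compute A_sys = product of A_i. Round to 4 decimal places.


Subsystems: [0.9831, 0.978, 0.9998, 0.9865]
After subsystem 1 (A=0.9831): product = 0.9831
After subsystem 2 (A=0.978): product = 0.9615
After subsystem 3 (A=0.9998): product = 0.9613
After subsystem 4 (A=0.9865): product = 0.9483
A_sys = 0.9483

0.9483


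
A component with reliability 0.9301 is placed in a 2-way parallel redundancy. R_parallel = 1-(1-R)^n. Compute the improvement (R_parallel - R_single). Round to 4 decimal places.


R_single = 0.9301, n = 2
1 - R_single = 0.0699
(1 - R_single)^n = 0.0699^2 = 0.0049
R_parallel = 1 - 0.0049 = 0.9951
Improvement = 0.9951 - 0.9301
Improvement = 0.065

0.065


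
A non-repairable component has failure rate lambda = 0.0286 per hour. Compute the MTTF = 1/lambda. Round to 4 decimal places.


lambda = 0.0286
MTTF = 1 / 0.0286
MTTF = 34.965

34.965


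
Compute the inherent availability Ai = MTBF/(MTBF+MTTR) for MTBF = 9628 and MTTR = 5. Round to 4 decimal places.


MTBF = 9628
MTTR = 5
MTBF + MTTR = 9633
Ai = 9628 / 9633
Ai = 0.9995

0.9995


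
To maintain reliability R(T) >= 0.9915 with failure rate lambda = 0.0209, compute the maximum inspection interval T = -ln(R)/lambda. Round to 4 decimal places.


R_target = 0.9915
lambda = 0.0209
-ln(0.9915) = 0.0085
T = 0.0085 / 0.0209
T = 0.4084

0.4084


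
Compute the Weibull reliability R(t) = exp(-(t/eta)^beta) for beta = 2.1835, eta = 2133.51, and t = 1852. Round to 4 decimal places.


beta = 2.1835, eta = 2133.51, t = 1852
t/eta = 1852 / 2133.51 = 0.8681
(t/eta)^beta = 0.8681^2.1835 = 0.7342
R(t) = exp(-0.7342)
R(t) = 0.4799

0.4799


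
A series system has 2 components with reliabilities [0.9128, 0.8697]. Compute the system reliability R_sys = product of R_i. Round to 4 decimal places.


Components: [0.9128, 0.8697]
After component 1 (R=0.9128): product = 0.9128
After component 2 (R=0.8697): product = 0.7939
R_sys = 0.7939

0.7939


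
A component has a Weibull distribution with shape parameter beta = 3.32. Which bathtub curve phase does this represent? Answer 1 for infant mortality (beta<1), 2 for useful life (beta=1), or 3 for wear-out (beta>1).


beta = 3.32
Compare beta to 1:
beta < 1 => infant mortality (phase 1)
beta = 1 => useful life (phase 2)
beta > 1 => wear-out (phase 3)
Since beta = 3.32, this is wear-out (increasing failure rate)
Phase = 3

3
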